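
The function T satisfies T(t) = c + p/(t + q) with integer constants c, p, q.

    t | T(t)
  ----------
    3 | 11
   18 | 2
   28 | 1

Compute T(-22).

(T(t) − c)(t + q) = p for each data point; the three points give a linear system in c and q, then p follows.
Solving: c = -1, q = 2, p = 60, so T(t) = -1 + 60/(t + 2).
Then T(-22) = -1 + 60/(-20) = -4.

-4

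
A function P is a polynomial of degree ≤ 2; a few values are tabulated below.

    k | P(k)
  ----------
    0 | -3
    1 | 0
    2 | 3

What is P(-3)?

Write P(k) = ak² + bk + c; the 3 given values yield a linear system in the 3 coefficients.
Solving, the leading coefficient vanishes, and P(k) = 3k - 3.
Then P(-3) = -12.

-12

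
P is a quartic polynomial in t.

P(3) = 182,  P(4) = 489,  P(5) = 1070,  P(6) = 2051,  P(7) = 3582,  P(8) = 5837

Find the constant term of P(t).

Write P(t) = at^4 + bt³ + ct² + dt + e; the 6 given values yield a linear system in the 5 coefficients.
Solving, P(t) = t^4 + 3t³ + 4t² - 7t + 5.
The constant term is P(0) = 5.

5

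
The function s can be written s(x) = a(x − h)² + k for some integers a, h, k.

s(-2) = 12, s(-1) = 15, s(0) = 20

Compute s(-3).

11

First differences 3, 5; second difference 2 = 2a, so a = 1.
Expanding, the x-coefficient is −2ah = -2h; matching it to the data gives h = -3, and then k = 11.
So s(x) = 1(x + 3)² + 11.
s(-3) = 1·0² + 11 = 11.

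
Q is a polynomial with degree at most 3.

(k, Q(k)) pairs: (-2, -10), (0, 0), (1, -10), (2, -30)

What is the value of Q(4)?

-100

Write Q(k) = ak³ + bk² + ck + d; the 4 given values yield a linear system in the 4 coefficients.
Solving, the leading coefficient vanishes, and Q(k) = -5k² - 5k.
Then Q(4) = -100.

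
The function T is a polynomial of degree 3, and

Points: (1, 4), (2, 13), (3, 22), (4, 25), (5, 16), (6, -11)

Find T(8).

First differences: 9, 9, 3, -9, -27. Second differences: 0, -6, -12, -18. Third differences: -6, -6, -6.
Level-3 differences are constant, so T has degree 3.
Fitting a degree-3 polynomial gives T(t) = -t³ + 6t² - 2t + 1.
Then T(8) = -143.

-143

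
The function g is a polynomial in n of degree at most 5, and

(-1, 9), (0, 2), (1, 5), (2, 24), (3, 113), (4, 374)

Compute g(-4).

First differences: -7, 3, 19, 89, 261. Second differences: 10, 16, 70, 172. Third differences: 6, 54, 102. Fourth differences: 48, 48.
Level-4 differences are constant, so g has degree 4.
Fitting a degree-4 polynomial gives g(n) = 2n^4 - 3n³ + 3n² + n + 2.
Then g(-4) = 750.

750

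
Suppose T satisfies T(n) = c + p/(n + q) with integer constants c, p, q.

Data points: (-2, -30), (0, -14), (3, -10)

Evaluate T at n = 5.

(T(n) − c)(n + q) = p for each data point; the three points give a linear system in c and q, then p follows.
Solving: c = -6, q = 3, p = -24, so T(n) = -6 − 24/(n + 3).
Then T(5) = -6 − 24/8 = -9.

-9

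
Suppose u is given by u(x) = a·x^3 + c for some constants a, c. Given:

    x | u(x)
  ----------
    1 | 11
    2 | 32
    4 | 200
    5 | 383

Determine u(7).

1037

From u(1) = 11 and u(2) = 32: 1a + c = 11 and 8a + c = 32.
Subtracting: 7a = 21, so a = 3; then c = 11 − 3·1 = 8.
So u(x) = 3x³ + 8, and u(7) = 1037.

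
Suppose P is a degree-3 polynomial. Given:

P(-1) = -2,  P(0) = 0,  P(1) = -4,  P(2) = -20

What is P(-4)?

Write P(k) = ak³ + bk² + ck + d; the 4 given values yield a linear system in the 4 coefficients.
Solving, P(k) = -k³ - 3k².
Then P(-4) = 16.

16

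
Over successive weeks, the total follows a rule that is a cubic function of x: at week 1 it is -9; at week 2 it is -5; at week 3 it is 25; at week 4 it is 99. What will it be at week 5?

235

Write the value at x as P(x).
Write P(x) = ax³ + bx² + cx + d; the 4 given values yield a linear system in the 4 coefficients.
Solving, P(x) = 3x³ - 5x² - 2x - 5.
Then P(5) = 235.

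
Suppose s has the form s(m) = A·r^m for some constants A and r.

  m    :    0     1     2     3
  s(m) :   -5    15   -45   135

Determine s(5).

Consecutive ratio: 15/(-5) = -3, and -45/15 = -3, so r = -3.
Then A·(-3)^0 = -5 gives A = -5, and s(m) = -5·(-3)^m.
s(5) = -5·(-3)^5 = 1215.

1215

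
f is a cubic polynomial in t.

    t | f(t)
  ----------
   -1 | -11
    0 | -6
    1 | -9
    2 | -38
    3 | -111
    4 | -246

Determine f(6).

-774

First differences: 5, -3, -29, -73, -135. Second differences: -8, -26, -44, -62. Third differences: -18, -18, -18.
Level-3 differences are constant, so f has degree 3.
Fitting a degree-3 polynomial gives f(t) = -3t³ - 4t² + 4t - 6.
Then f(6) = -774.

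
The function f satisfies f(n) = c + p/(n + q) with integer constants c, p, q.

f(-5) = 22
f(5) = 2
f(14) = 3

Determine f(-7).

10

(f(n) − c)(n + q) = p for each data point; the three points give a linear system in c and q, then p follows.
Solving: c = 4, q = 4, p = -18, so f(n) = 4 − 18/(n + 4).
Then f(-7) = 4 − 18/(-3) = 10.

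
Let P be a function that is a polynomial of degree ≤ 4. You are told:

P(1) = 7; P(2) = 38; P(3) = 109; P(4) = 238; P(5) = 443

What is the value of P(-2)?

Write P(n) = an^4 + bn³ + cn² + dn + e; the 5 given values yield a linear system in the 5 coefficients.
Solving, the leading coefficient vanishes, and P(n) = 3n³ + 2n² + 4n - 2.
Then P(-2) = -26.

-26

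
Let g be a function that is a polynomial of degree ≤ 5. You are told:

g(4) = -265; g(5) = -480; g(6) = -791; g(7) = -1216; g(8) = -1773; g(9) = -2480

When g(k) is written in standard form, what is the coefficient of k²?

Write g(k) = ak^5 + bk^4 + ck³ + dk² + ek + p; the 6 given values yield a linear system in the 6 coefficients.
Solving, the top 2 coefficients vanish, and g(k) = -3k³ - 3k² - 5k - 5.
The coefficient of k² is -3.

-3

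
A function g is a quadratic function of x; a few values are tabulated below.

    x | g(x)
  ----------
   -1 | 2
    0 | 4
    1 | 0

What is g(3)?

-26

Write g(x) = ax² + bx + c; the 3 given values yield a linear system in the 3 coefficients.
Solving, g(x) = -3x² - x + 4.
Then g(3) = -26.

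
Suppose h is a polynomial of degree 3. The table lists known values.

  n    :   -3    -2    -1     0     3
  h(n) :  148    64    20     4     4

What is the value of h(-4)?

Write h(n) = an³ + bn² + cn + d; the 5 given values yield a linear system in the 4 coefficients.
Solving, h(n) = -2n³ + 8n² - 6n + 4.
Then h(-4) = 284.

284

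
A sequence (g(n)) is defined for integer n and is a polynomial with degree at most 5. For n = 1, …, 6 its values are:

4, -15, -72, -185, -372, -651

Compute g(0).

3

First differences: -19, -57, -113, -187, -279. Second differences: -38, -56, -74, -92. Third differences: -18, -18, -18.
Level-3 differences are constant, so g has degree 3.
Fitting a degree-3 polynomial gives g(n) = -3n³ - n² + 5n + 3.
Then g(0) = 3.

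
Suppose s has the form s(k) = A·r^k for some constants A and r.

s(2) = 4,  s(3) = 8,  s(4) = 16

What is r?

Consecutive ratio: 8/4 = 2, and 16/8 = 2, so r = 2.
Then A·2^2 = 4 gives A = 1, and s(k) = 1·2^k.

2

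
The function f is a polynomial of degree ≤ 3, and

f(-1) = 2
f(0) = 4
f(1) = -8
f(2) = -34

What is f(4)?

First differences: 2, -12, -26. Second differences: -14, -14.
Level-2 differences are constant, so f has degree 2.
Fitting a degree-2 polynomial gives f(t) = -7t² - 5t + 4.
Then f(4) = -128.

-128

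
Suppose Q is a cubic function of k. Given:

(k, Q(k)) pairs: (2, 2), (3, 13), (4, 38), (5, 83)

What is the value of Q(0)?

-2

Write Q(k) = ak³ + bk² + ck + d; the 4 given values yield a linear system in the 4 coefficients.
Solving, Q(k) = k³ - 2k² + 2k - 2.
Then Q(0) = -2.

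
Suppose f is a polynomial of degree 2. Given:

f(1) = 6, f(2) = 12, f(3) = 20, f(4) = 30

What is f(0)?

First differences: 6, 8, 10. Second differences: 2, 2.
Level-2 differences are constant, so f has degree 2.
Fitting a degree-2 polynomial gives f(n) = n² + 3n + 2.
The constant term is f(0) = 2.

2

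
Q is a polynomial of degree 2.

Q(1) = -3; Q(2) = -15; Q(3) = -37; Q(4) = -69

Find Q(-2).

First differences: -12, -22, -32. Second differences: -10, -10.
Level-2 differences are constant, so Q has degree 2.
Fitting a degree-2 polynomial gives Q(n) = -5n² + 3n - 1.
Then Q(-2) = -27.

-27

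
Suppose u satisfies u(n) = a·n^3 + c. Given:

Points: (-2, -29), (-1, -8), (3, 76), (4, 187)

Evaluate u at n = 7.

1024

From u(-2) = -29 and u(-1) = -8: -8a + c = -29 and -1a + c = -8.
Subtracting: 7a = 21, so a = 3; then c = -29 − 3·(-8) = -5.
So u(n) = 3n³ − 5, and u(7) = 1024.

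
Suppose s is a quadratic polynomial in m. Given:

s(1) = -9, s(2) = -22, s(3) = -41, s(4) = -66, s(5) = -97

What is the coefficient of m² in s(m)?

-3

First differences: -13, -19, -25, -31. Second differences: -6, -6, -6.
Level-2 differences are constant, so s has degree 2.
Fitting a degree-2 polynomial gives s(m) = -3m² - 4m - 2.
The coefficient of m² is -3.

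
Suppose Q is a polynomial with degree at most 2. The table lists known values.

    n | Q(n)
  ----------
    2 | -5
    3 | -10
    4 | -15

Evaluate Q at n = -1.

10

First differences: -5, -5.
Level-1 differences are constant, so Q has degree 1.
Fitting a degree-1 polynomial gives Q(n) = -5n + 5.
Then Q(-1) = 10.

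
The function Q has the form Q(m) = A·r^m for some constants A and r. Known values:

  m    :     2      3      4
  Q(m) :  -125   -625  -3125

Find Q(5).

Consecutive ratio: -625/(-125) = 5, and -3125/(-625) = 5, so r = 5.
Then A·5^2 = -125 gives A = -5, and Q(m) = -5·5^m.
Q(5) = -5·5^5 = -15625.

-15625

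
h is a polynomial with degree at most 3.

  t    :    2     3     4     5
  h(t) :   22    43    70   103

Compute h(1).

First differences: 21, 27, 33. Second differences: 6, 6.
Level-2 differences are constant, so h has degree 2.
Fitting a degree-2 polynomial gives h(t) = 3t² + 6t - 2.
Then h(1) = 7.

7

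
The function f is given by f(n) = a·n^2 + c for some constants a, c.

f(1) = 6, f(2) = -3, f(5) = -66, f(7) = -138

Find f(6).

From f(1) = 6 and f(2) = -3: 1a + c = 6 and 4a + c = -3.
Subtracting: 3a = -9, so a = -3; then c = 6 − (-3)·1 = 9.
So f(n) = -3n² + 9, and f(6) = -99.

-99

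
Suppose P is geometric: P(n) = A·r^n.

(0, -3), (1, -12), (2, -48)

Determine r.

Consecutive ratio: -12/(-3) = 4, and -48/(-12) = 4, so r = 4.
Then A·4^0 = -3 gives A = -3, and P(n) = -3·4^n.

4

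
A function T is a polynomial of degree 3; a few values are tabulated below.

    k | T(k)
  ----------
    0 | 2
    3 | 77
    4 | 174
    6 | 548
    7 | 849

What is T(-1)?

9

Write T(k) = ak³ + bk² + ck + d; the 5 given values yield a linear system in the 4 coefficients.
Solving, T(k) = 2k³ + 4k² - 5k + 2.
Then T(-1) = 9.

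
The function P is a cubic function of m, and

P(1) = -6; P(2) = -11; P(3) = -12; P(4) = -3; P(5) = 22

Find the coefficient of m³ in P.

1

Write P(m) = am³ + bm² + cm + d; the 5 given values yield a linear system in the 4 coefficients.
Solving, P(m) = m³ - 4m² - 3.
The coefficient of m³ is 1.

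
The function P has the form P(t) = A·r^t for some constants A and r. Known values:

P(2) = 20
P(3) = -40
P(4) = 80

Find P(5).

-160

Consecutive ratio: -40/20 = -2, and 80/(-40) = -2, so r = -2.
Then A·(-2)^2 = 20 gives A = 5, and P(t) = 5·(-2)^t.
P(5) = 5·(-2)^5 = -160.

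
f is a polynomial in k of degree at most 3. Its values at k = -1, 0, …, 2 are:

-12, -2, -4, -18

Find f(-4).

First differences: 10, -2, -14. Second differences: -12, -12.
Level-2 differences are constant, so f has degree 2.
Fitting a degree-2 polynomial gives f(k) = -6k² + 4k - 2.
Then f(-4) = -114.

-114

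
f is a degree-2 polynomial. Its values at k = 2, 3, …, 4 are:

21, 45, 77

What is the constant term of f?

-3

Write f(k) = ak² + bk + c; the 3 given values yield a linear system in the 3 coefficients.
Solving, f(k) = 4k² + 4k - 3.
The constant term is f(0) = -3.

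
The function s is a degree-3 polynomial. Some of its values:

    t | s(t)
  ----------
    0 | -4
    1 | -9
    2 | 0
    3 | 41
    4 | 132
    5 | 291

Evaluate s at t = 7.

First differences: -5, 9, 41, 91, 159. Second differences: 14, 32, 50, 68. Third differences: 18, 18, 18.
Level-3 differences are constant, so s has degree 3.
Fitting a degree-3 polynomial gives s(t) = 3t³ - 2t² - 6t - 4.
Then s(7) = 885.

885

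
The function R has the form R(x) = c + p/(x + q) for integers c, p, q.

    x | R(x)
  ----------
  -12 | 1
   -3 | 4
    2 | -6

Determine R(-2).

6

(R(x) − c)(x + q) = p for each data point; the three points give a linear system in c and q, then p follows.
Solving: c = 0, q = 0, p = -12, so R(x) = -12/(x + 0).
Then R(-2) = 0 − 12/(-2) = 6.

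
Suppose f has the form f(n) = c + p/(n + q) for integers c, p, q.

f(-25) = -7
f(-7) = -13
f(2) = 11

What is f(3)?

7

(f(n) − c)(n + q) = p for each data point; the three points give a linear system in c and q, then p follows.
Solving: c = -5, q = 1, p = 48, so f(n) = -5 + 48/(n + 1).
Then f(3) = -5 + 48/4 = 7.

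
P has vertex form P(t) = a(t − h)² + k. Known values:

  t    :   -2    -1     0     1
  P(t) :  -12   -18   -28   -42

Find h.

First differences -6, -10, -14; second difference -4 = 2a, so a = -2.
Expanding, the t-coefficient is −2ah = 4h; matching it to the data gives h = -3, and then k = -10.
So P(t) = -2(t + 3)² − 10.
Hence h = -3.

-3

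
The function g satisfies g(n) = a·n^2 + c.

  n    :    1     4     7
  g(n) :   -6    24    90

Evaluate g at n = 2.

From g(1) = -6 and g(4) = 24: 1a + c = -6 and 16a + c = 24.
Subtracting: 15a = 30, so a = 2; then c = -6 − 2·1 = -8.
So g(n) = 2n² − 8, and g(2) = 0.

0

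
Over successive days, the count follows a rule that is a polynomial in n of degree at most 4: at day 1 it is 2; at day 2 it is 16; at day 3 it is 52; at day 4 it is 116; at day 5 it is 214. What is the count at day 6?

Write the value at n as f(n).
First differences: 14, 36, 64, 98. Second differences: 22, 28, 34. Third differences: 6, 6.
Level-3 differences are constant, so f has degree 3.
Fitting a degree-3 polynomial gives f(n) = n³ + 5n² - 8n + 4.
Then f(6) = 352.

352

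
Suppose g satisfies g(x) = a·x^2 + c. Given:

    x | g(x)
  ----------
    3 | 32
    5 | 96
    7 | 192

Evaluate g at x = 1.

From g(3) = 32 and g(5) = 96: 9a + c = 32 and 25a + c = 96.
Subtracting: 16a = 64, so a = 4; then c = 32 − 4·9 = -4.
So g(x) = 4x² − 4, and g(1) = 0.

0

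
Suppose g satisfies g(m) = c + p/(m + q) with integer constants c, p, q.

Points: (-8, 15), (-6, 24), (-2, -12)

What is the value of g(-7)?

(g(m) − c)(m + q) = p for each data point; the three points give a linear system in c and q, then p follows.
Solving: c = 6, q = 4, p = -36, so g(m) = 6 − 36/(m + 4).
Then g(-7) = 6 − 36/(-3) = 18.

18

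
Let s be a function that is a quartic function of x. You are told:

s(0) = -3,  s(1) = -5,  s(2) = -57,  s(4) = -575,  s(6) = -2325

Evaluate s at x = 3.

-219

Write s(x) = ax^4 + bx³ + cx² + dx + e; the 5 given values yield a linear system in the 5 coefficients.
Solving, s(x) = -x^4 - 4x³ - 6x² + 9x - 3.
Then s(3) = -219.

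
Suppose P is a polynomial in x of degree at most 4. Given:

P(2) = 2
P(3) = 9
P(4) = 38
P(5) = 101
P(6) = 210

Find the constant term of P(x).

6

Write P(x) = ax^4 + bx³ + cx² + dx + e; the 5 given values yield a linear system in the 5 coefficients.
Solving, the leading coefficient vanishes, and P(x) = 2x³ - 7x² + 4x + 6.
The constant term is P(0) = 6.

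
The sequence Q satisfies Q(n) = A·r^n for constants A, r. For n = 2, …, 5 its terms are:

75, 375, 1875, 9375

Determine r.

Consecutive ratio: 375/75 = 5, and 1875/375 = 5, so r = 5.
Then A·5^2 = 75 gives A = 3, and Q(n) = 3·5^n.

5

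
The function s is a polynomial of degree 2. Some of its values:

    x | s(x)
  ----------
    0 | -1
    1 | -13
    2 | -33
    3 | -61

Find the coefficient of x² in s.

-4

First differences: -12, -20, -28. Second differences: -8, -8.
Level-2 differences are constant, so s has degree 2.
Fitting a degree-2 polynomial gives s(x) = -4x² - 8x - 1.
The coefficient of x² is -4.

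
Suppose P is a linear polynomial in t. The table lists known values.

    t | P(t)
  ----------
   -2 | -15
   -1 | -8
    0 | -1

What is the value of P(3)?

First differences: 7, 7.
Level-1 differences are constant, so P has degree 1.
Fitting a degree-1 polynomial gives P(t) = 7t - 1.
Then P(3) = 20.

20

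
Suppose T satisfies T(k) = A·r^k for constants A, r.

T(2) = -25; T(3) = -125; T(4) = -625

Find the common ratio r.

Consecutive ratio: -125/(-25) = 5, and -625/(-125) = 5, so r = 5.
Then A·5^2 = -25 gives A = -1, and T(k) = -1·5^k.

5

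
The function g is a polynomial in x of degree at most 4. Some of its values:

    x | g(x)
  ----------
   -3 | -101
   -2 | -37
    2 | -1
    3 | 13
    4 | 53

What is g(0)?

Write g(x) = ax^4 + bx³ + cx² + dx + e; the 5 given values yield a linear system in the 5 coefficients.
Solving, the leading coefficient vanishes, and g(x) = 2x³ - 5x² + x + 1.
The constant term is g(0) = 1.

1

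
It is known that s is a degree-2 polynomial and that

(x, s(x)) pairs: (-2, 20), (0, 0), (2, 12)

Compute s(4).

Write s(x) = ax² + bx + c; the 3 given values yield a linear system in the 3 coefficients.
Solving, s(x) = 4x² - 2x.
Then s(4) = 56.

56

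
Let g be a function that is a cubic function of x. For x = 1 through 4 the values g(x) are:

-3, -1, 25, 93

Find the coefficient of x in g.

Write g(x) = ax³ + bx² + cx + d; the 4 given values yield a linear system in the 4 coefficients.
Solving, g(x) = 3x³ - 6x² - x + 1.
The coefficient of x is -1.

-1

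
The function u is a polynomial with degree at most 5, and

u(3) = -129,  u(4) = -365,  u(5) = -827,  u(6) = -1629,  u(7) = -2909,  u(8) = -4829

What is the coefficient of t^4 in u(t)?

First differences: -236, -462, -802, -1280, -1920. Second differences: -226, -340, -478, -640. Third differences: -114, -138, -162. Fourth differences: -24, -24.
Level-4 differences are constant, so u has degree 4.
Fitting a degree-4 polynomial gives u(t) = -t^4 - t³ - 4t² + 4t + 3.
The coefficient of t^4 is -1.

-1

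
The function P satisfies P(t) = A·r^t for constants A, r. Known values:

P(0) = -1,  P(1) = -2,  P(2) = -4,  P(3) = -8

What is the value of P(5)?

-32

Consecutive ratio: -2/(-1) = 2, and -4/(-2) = 2, so r = 2.
Then A·2^0 = -1 gives A = -1, and P(t) = -1·2^t.
P(5) = -1·2^5 = -32.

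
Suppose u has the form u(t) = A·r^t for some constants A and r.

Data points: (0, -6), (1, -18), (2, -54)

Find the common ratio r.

Consecutive ratio: -18/(-6) = 3, and -54/(-18) = 3, so r = 3.
Then A·3^0 = -6 gives A = -6, and u(t) = -6·3^t.

3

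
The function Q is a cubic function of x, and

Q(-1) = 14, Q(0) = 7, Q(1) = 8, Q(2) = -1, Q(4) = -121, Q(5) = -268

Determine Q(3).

-38

Write Q(x) = ax³ + bx² + cx + d; the 6 given values yield a linear system in the 4 coefficients.
Solving, Q(x) = -3x³ + 4x² + 7.
Then Q(3) = -38.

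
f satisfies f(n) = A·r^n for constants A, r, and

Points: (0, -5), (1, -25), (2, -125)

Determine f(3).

Consecutive ratio: -25/(-5) = 5, and -125/(-25) = 5, so r = 5.
Then A·5^0 = -5 gives A = -5, and f(n) = -5·5^n.
f(3) = -5·5^3 = -625.

-625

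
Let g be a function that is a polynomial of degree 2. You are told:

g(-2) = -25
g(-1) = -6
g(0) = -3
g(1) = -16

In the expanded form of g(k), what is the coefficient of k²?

-8

First differences: 19, 3, -13. Second differences: -16, -16.
Level-2 differences are constant, so g has degree 2.
Fitting a degree-2 polynomial gives g(k) = -8k² - 5k - 3.
The coefficient of k² is -8.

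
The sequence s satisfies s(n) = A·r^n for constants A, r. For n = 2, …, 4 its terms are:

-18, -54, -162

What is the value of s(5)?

Consecutive ratio: -54/(-18) = 3, and -162/(-54) = 3, so r = 3.
Then A·3^2 = -18 gives A = -2, and s(n) = -2·3^n.
s(5) = -2·3^5 = -486.

-486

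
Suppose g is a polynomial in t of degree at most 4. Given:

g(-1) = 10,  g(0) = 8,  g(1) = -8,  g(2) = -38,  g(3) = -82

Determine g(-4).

Write g(t) = at^4 + bt³ + ct² + dt + e; the 5 given values yield a linear system in the 5 coefficients.
Solving, the top 2 coefficients vanish, and g(t) = -7t² - 9t + 8.
Then g(-4) = -68.

-68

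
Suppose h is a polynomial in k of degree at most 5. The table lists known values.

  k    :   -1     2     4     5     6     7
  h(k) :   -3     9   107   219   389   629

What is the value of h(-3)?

Write h(k) = ak^5 + bk^4 + ck³ + dk² + ek + p; the 6 given values yield a linear system in the 6 coefficients.
Solving, the top 2 coefficients vanish, and h(k) = 2k³ - k² - k - 1.
Then h(-3) = -61.

-61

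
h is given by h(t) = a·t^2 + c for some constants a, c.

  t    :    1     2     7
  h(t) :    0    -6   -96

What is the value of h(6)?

From h(1) = 0 and h(2) = -6: 1a + c = 0 and 4a + c = -6.
Subtracting: 3a = -6, so a = -2; then c = 0 − (-2)·1 = 2.
So h(t) = -2t² + 2, and h(6) = -70.

-70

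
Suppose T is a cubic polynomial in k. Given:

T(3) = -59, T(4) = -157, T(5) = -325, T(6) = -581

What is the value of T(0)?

Write T(k) = ak³ + bk² + ck + d; the 4 given values yield a linear system in the 4 coefficients.
Solving, T(k) = -3k³ + k² + 6k - 5.
Then T(0) = -5.

-5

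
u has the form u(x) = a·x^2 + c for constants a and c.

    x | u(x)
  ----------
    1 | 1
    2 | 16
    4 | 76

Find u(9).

From u(1) = 1 and u(2) = 16: 1a + c = 1 and 4a + c = 16.
Subtracting: 3a = 15, so a = 5; then c = 1 − 5·1 = -4.
So u(x) = 5x² − 4, and u(9) = 401.

401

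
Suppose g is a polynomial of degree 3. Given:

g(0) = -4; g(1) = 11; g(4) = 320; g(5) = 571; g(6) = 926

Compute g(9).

Write g(n) = an³ + bn² + cn + d; the 5 given values yield a linear system in the 4 coefficients.
Solving, g(n) = 3n³ + 7n² + 5n - 4.
Then g(9) = 2795.

2795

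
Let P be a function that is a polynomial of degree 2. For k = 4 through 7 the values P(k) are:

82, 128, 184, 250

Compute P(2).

First differences: 46, 56, 66. Second differences: 10, 10.
Level-2 differences are constant, so P has degree 2.
Fitting a degree-2 polynomial gives P(k) = 5k² + k - 2.
Then P(2) = 20.

20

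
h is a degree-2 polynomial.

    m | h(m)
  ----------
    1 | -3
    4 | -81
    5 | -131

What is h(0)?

Write h(m) = am² + bm + c; the 3 given values yield a linear system in the 3 coefficients.
Solving, h(m) = -6m² + 4m - 1.
The constant term is h(0) = -1.

-1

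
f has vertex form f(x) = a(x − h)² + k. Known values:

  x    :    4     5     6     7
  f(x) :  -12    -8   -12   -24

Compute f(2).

-44

First differences 4, -4, -12; second difference -8 = 2a, so a = -4.
Expanding, the x-coefficient is −2ah = 8h; matching it to the data gives h = 5, and then k = -8.
So f(x) = -4(x − 5)² − 8.
f(2) = -4·(-3)² − 8 = -44.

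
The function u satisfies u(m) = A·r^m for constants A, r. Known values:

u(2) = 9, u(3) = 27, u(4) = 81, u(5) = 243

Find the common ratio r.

Consecutive ratio: 27/9 = 3, and 81/27 = 3, so r = 3.
Then A·3^2 = 9 gives A = 1, and u(m) = 1·3^m.

3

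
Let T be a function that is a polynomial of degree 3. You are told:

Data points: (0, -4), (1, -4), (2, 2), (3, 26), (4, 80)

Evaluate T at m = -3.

Write T(m) = am³ + bm² + cm + d; the 5 given values yield a linear system in the 4 coefficients.
Solving, T(m) = 2m³ - 3m² + m - 4.
Then T(-3) = -88.

-88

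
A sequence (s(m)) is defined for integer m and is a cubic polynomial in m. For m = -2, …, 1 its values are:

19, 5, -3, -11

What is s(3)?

Write s(m) = am³ + bm² + cm + d; the 4 given values yield a linear system in the 4 coefficients.
Solving, s(m) = -m³ - 7m - 3.
Then s(3) = -51.

-51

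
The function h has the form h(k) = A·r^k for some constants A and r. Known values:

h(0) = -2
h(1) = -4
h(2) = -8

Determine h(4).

-32

Consecutive ratio: -4/(-2) = 2, and -8/(-4) = 2, so r = 2.
Then A·2^0 = -2 gives A = -2, and h(k) = -2·2^k.
h(4) = -2·2^4 = -32.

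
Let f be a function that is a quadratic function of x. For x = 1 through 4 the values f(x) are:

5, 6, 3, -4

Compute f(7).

-49

First differences: 1, -3, -7. Second differences: -4, -4.
Level-2 differences are constant, so f has degree 2.
Fitting a degree-2 polynomial gives f(x) = -2x² + 7x.
Then f(7) = -49.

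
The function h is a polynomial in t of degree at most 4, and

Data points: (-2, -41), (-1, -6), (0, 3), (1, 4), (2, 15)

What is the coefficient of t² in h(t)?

-4

First differences: 35, 9, 1, 11. Second differences: -26, -8, 10. Third differences: 18, 18.
Level-3 differences are constant, so h has degree 3.
Fitting a degree-3 polynomial gives h(t) = 3t³ - 4t² + 2t + 3.
The coefficient of t² is -4.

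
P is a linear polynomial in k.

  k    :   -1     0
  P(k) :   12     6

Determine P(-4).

30

Write P(k) = ak + b; the 2 given values yield a linear system in the 2 coefficients.
Solving, P(k) = -6k + 6.
Then P(-4) = 30.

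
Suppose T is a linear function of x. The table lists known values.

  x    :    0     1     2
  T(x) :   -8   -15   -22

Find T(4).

-36

First differences: -7, -7.
Level-1 differences are constant, so T has degree 1.
Fitting a degree-1 polynomial gives T(x) = -7x - 8.
Then T(4) = -36.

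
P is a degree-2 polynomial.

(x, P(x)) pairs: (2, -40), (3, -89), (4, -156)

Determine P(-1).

-1

Write P(x) = ax² + bx + c; the 3 given values yield a linear system in the 3 coefficients.
Solving, P(x) = -9x² - 4x + 4.
Then P(-1) = -1.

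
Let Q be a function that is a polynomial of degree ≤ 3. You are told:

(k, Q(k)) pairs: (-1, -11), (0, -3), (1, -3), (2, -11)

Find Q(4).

-51

Write Q(k) = ak³ + bk² + ck + d; the 4 given values yield a linear system in the 4 coefficients.
Solving, the leading coefficient vanishes, and Q(k) = -4k² + 4k - 3.
Then Q(4) = -51.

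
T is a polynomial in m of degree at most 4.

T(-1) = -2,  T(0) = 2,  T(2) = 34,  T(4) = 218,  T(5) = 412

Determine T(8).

1618

Write T(m) = am^4 + bm³ + cm² + dm + e; the 5 given values yield a linear system in the 5 coefficients.
Solving, the leading coefficient vanishes, and T(m) = 3m³ + m² + 2m + 2.
Then T(8) = 1618.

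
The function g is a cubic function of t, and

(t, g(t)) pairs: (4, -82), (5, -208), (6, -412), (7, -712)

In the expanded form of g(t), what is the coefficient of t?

3

Write g(t) = at³ + bt² + ct + d; the 4 given values yield a linear system in the 4 coefficients.
Solving, g(t) = -3t³ + 6t² + 3t + 2.
The coefficient of t is 3.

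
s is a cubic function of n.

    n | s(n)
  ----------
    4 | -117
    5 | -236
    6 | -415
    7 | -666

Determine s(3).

Write s(n) = an³ + bn² + cn + d; the 4 given values yield a linear system in the 4 coefficients.
Solving, s(n) = -2n³ + 3n - 1.
Then s(3) = -46.

-46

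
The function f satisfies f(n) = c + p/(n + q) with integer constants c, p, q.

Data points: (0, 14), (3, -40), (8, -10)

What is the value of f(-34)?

-3

(f(n) − c)(n + q) = p for each data point; the three points give a linear system in c and q, then p follows.
Solving: c = -4, q = -2, p = -36, so f(n) = -4 − 36/(n − 2).
Then f(-34) = -4 − 36/(-36) = -3.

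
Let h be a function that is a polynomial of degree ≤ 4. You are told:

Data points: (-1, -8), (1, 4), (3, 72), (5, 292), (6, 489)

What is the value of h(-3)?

-60

Write h(m) = am^4 + bm³ + cm² + dm + e; the 5 given values yield a linear system in the 5 coefficients.
Solving, the leading coefficient vanishes, and h(m) = 2m³ + m² + 4m - 3.
Then h(-3) = -60.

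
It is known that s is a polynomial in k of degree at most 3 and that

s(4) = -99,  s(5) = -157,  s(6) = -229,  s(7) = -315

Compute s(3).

First differences: -58, -72, -86. Second differences: -14, -14.
Level-2 differences are constant, so s has degree 2.
Fitting a degree-2 polynomial gives s(k) = -7k² + 5k - 7.
Then s(3) = -55.

-55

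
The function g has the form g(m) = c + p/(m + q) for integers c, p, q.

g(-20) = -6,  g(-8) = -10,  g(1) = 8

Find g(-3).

-40

(g(m) − c)(m + q) = p for each data point; the three points give a linear system in c and q, then p follows.
Solving: c = -4, q = 2, p = 36, so g(m) = -4 + 36/(m + 2).
Then g(-3) = -4 + 36/(-1) = -40.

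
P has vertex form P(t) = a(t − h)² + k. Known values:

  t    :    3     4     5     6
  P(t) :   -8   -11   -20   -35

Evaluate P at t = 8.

First differences -3, -9, -15; second difference -6 = 2a, so a = -3.
Expanding, the t-coefficient is −2ah = 6h; matching it to the data gives h = 3, and then k = -8.
So P(t) = -3(t − 3)² − 8.
P(8) = -3·5² − 8 = -83.

-83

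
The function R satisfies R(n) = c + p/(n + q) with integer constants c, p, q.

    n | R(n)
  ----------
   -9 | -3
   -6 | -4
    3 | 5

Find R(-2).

-10

(R(n) − c)(n + q) = p for each data point; the three points give a linear system in c and q, then p follows.
Solving: c = -1, q = 0, p = 18, so R(n) = -1 + 18/(n + 0).
Then R(-2) = -1 + 18/(-2) = -10.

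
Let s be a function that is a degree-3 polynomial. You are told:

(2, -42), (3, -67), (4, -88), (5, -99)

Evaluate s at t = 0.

Write s(t) = at³ + bt² + ct + d; the 4 given values yield a linear system in the 4 coefficients.
Solving, s(t) = t³ - 7t² - 9t - 4.
Then s(0) = -4.

-4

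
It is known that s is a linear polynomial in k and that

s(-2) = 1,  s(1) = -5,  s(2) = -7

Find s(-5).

7

Write s(k) = ak + b; the 3 given values yield a linear system in the 2 coefficients.
Solving, s(k) = -2k - 3.
Then s(-5) = 7.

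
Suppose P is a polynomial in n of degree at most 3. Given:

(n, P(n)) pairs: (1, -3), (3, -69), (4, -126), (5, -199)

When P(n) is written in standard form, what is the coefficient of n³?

Write P(n) = an³ + bn² + cn + d; the 4 given values yield a linear system in the 4 coefficients.
Solving, the leading coefficient vanishes, and P(n) = -8n² - n + 6.
The coefficient of n³ is 0.

0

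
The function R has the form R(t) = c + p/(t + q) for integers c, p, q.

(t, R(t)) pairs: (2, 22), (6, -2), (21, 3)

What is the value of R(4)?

(R(t) − c)(t + q) = p for each data point; the three points give a linear system in c and q, then p follows.
Solving: c = 4, q = -3, p = -18, so R(t) = 4 − 18/(t − 3).
Then R(4) = 4 − 18/1 = -14.

-14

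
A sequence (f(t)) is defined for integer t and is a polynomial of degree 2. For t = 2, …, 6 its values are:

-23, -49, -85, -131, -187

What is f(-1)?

-5

Write f(t) = at² + bt + c; the 5 given values yield a linear system in the 3 coefficients.
Solving, f(t) = -5t² - t - 1.
Then f(-1) = -5.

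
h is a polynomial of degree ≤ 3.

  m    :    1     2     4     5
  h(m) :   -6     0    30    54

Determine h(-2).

12

Write h(m) = am³ + bm² + cm + d; the 4 given values yield a linear system in the 4 coefficients.
Solving, the leading coefficient vanishes, and h(m) = 3m² - 3m - 6.
Then h(-2) = 12.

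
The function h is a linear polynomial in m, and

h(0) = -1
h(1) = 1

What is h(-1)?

Write h(m) = am + b; the 2 given values yield a linear system in the 2 coefficients.
Solving, h(m) = 2m - 1.
Then h(-1) = -3.

-3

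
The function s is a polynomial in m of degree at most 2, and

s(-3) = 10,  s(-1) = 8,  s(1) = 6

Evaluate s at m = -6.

Write s(m) = am² + bm + c; the 3 given values yield a linear system in the 3 coefficients.
Solving, the leading coefficient vanishes, and s(m) = -m + 7.
Then s(-6) = 13.

13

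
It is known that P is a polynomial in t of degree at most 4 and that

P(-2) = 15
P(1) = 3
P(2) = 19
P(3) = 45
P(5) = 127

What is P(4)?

Write P(t) = at^4 + bt³ + ct² + dt + e; the 5 given values yield a linear system in the 5 coefficients.
Solving, the top 2 coefficients vanish, and P(t) = 5t² + t - 3.
Then P(4) = 81.

81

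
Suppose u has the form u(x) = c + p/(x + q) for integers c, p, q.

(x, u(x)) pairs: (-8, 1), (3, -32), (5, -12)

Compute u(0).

(u(x) − c)(x + q) = p for each data point; the three points give a linear system in c and q, then p follows.
Solving: c = -2, q = -2, p = -30, so u(x) = -2 − 30/(x − 2).
Then u(0) = -2 − 30/(-2) = 13.

13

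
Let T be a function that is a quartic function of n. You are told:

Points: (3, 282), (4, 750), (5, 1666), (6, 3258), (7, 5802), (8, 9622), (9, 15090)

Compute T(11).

32698

Write T(n) = an^4 + bn³ + cn² + dn + e; the 7 given values yield a linear system in the 5 coefficients.
Solving, T(n) = 2n^4 + 2n³ + 6n² + 2n + 6.
Then T(11) = 32698.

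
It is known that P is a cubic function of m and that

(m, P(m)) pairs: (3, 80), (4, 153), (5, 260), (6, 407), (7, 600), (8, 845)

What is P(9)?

First differences: 73, 107, 147, 193, 245. Second differences: 34, 40, 46, 52. Third differences: 6, 6, 6.
Level-3 differences are constant, so P has degree 3.
Fitting a degree-3 polynomial gives P(m) = m³ + 5m² + m + 5.
Then P(9) = 1148.

1148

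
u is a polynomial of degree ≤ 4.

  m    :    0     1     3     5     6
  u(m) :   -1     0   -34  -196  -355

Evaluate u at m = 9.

Write u(m) = am^4 + bm³ + cm² + dm + e; the 5 given values yield a linear system in the 5 coefficients.
Solving, the leading coefficient vanishes, and u(m) = -2m³ + 2m² + m - 1.
Then u(9) = -1288.

-1288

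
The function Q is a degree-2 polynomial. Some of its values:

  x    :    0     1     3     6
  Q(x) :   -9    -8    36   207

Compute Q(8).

391

Write Q(x) = ax² + bx + c; the 4 given values yield a linear system in the 3 coefficients.
Solving, Q(x) = 7x² - 6x - 9.
Then Q(8) = 391.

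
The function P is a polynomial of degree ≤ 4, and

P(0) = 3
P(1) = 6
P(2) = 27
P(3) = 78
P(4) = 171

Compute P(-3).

-18

First differences: 3, 21, 51, 93. Second differences: 18, 30, 42. Third differences: 12, 12.
Level-3 differences are constant, so P has degree 3.
Fitting a degree-3 polynomial gives P(m) = 2m³ + 3m² - 2m + 3.
Then P(-3) = -18.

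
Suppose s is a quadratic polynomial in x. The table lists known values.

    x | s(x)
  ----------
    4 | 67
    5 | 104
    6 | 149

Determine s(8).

263

Write s(x) = ax² + bx + c; the 3 given values yield a linear system in the 3 coefficients.
Solving, s(x) = 4x² + x - 1.
Then s(8) = 263.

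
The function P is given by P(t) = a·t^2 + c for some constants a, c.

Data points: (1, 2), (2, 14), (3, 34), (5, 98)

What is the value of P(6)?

From P(1) = 2 and P(2) = 14: 1a + c = 2 and 4a + c = 14.
Subtracting: 3a = 12, so a = 4; then c = 2 − 4·1 = -2.
So P(t) = 4t² − 2, and P(6) = 142.

142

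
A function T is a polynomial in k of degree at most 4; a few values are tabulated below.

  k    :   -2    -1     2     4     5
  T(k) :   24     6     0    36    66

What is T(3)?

14

Write T(k) = ak^4 + bk³ + ck² + dk + e; the 5 given values yield a linear system in the 5 coefficients.
Solving, the top 2 coefficients vanish, and T(k) = 4k² - 6k - 4.
Then T(3) = 14.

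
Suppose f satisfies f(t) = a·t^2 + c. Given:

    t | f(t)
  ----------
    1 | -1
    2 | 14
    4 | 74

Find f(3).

39

From f(1) = -1 and f(2) = 14: 1a + c = -1 and 4a + c = 14.
Subtracting: 3a = 15, so a = 5; then c = -1 − 5·1 = -6.
So f(t) = 5t² − 6, and f(3) = 39.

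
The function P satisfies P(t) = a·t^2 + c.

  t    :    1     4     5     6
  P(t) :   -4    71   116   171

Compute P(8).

311

From P(1) = -4 and P(4) = 71: 1a + c = -4 and 16a + c = 71.
Subtracting: 15a = 75, so a = 5; then c = -4 − 5·1 = -9.
So P(t) = 5t² − 9, and P(8) = 311.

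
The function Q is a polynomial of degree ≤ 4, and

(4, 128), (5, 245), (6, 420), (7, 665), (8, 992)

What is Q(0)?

First differences: 117, 175, 245, 327. Second differences: 58, 70, 82. Third differences: 12, 12.
Level-3 differences are constant, so Q has degree 3.
Fitting a degree-3 polynomial gives Q(t) = 2t³ - t² + 4t.
The constant term is Q(0) = 0.

0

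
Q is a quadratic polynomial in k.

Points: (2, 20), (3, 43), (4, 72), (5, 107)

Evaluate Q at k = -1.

-13

First differences: 23, 29, 35. Second differences: 6, 6.
Level-2 differences are constant, so Q has degree 2.
Fitting a degree-2 polynomial gives Q(k) = 3k² + 8k - 8.
Then Q(-1) = -13.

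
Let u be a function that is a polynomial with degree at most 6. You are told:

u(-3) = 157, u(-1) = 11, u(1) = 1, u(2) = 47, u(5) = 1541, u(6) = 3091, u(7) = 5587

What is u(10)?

Write u(m) = am^6 + bm^5 + cm^4 + dm³ + em² + pm + q; the 7 given values yield a linear system in the 7 coefficients.
Solving, the top 2 coefficients vanish, and u(m) = 2m^4 + 2m³ + 3m² - 7m + 1.
Then u(10) = 22231.

22231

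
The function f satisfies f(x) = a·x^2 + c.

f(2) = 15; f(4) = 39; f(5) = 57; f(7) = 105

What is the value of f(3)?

From f(2) = 15 and f(4) = 39: 4a + c = 15 and 16a + c = 39.
Subtracting: 12a = 24, so a = 2; then c = 15 − 2·4 = 7.
So f(x) = 2x² + 7, and f(3) = 25.

25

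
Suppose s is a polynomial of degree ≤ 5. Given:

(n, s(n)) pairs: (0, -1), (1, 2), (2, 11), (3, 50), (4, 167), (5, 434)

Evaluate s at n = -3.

First differences: 3, 9, 39, 117, 267. Second differences: 6, 30, 78, 150. Third differences: 24, 48, 72. Fourth differences: 24, 24.
Level-4 differences are constant, so s has degree 4.
Fitting a degree-4 polynomial gives s(n) = n^4 - 2n³ + 2n² + 2n - 1.
Then s(-3) = 146.

146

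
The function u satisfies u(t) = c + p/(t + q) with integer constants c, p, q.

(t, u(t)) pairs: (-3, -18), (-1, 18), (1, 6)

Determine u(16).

1

(u(t) − c)(t + q) = p for each data point; the three points give a linear system in c and q, then p follows.
Solving: c = 0, q = 2, p = 18, so u(t) = 18/(t + 2).
Then u(16) = 0 + 18/18 = 1.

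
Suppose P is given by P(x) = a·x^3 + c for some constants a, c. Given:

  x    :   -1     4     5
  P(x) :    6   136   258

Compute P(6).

440

From P(-1) = 6 and P(4) = 136: -1a + c = 6 and 64a + c = 136.
Subtracting: 65a = 130, so a = 2; then c = 6 − 2·(-1) = 8.
So P(x) = 2x³ + 8, and P(6) = 440.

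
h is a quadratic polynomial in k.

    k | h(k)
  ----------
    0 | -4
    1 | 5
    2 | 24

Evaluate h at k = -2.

8

Write h(k) = ak² + bk + c; the 3 given values yield a linear system in the 3 coefficients.
Solving, h(k) = 5k² + 4k - 4.
Then h(-2) = 8.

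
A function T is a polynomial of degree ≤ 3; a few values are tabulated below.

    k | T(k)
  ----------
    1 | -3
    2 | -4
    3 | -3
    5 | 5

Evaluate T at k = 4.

0

Write T(k) = ak³ + bk² + ck + d; the 4 given values yield a linear system in the 4 coefficients.
Solving, the leading coefficient vanishes, and T(k) = k² - 4k.
Then T(4) = 0.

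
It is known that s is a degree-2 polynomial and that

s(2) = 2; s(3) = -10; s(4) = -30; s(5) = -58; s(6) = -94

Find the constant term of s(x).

2

First differences: -12, -20, -28, -36. Second differences: -8, -8, -8.
Level-2 differences are constant, so s has degree 2.
Fitting a degree-2 polynomial gives s(x) = -4x² + 8x + 2.
The constant term is s(0) = 2.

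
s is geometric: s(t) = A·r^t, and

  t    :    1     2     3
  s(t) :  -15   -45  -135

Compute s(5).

-1215

Consecutive ratio: -45/(-15) = 3, and -135/(-45) = 3, so r = 3.
Then A·3^1 = -15 gives A = -5, and s(t) = -5·3^t.
s(5) = -5·3^5 = -1215.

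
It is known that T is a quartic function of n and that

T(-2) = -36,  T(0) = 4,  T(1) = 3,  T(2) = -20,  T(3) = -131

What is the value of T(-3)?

Write T(n) = an^4 + bn³ + cn² + dn + e; the 5 given values yield a linear system in the 5 coefficients.
Solving, T(n) = -2n^4 + n³ + 4.
Then T(-3) = -185.

-185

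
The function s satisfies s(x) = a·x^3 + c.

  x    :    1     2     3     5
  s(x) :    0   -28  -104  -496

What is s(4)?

-252

From s(1) = 0 and s(2) = -28: 1a + c = 0 and 8a + c = -28.
Subtracting: 7a = -28, so a = -4; then c = 0 − (-4)·1 = 4.
So s(x) = -4x³ + 4, and s(4) = -252.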